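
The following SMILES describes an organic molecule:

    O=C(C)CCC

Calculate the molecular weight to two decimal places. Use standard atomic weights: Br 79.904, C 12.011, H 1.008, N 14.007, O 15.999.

86.13 g/mol

First, the molecular formula is C5H10O (counting implicit H from valence).
  C: 5 × 12.011 = 60.055
  H: 10 × 1.008 = 10.080
  O: 1 × 15.999 = 15.999
Sum: 5×12.011 + 10×1.008 + 1×15.999 = 86.134 → 86.13 g/mol.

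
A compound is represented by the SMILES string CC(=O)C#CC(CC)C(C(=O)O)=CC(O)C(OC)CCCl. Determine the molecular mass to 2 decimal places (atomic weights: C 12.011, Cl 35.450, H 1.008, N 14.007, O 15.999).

First, the molecular formula is C15H21ClO5 (counting implicit H from valence).
  C: 15 × 12.011 = 180.165
  Cl: 1 × 35.450 = 35.450
  H: 21 × 1.008 = 21.168
  O: 5 × 15.999 = 79.995
Sum: 15×12.011 + 1×35.450 + 21×1.008 + 5×15.999 = 316.778 → 316.78 g/mol.

316.78 g/mol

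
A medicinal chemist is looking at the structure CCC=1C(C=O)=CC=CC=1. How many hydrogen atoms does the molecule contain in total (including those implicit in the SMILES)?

10

Walk through each heavy atom and fill implicit hydrogens from standard valence (C 4, N 3, O 2, S 2, halogen 1):
  atom 1: C, bond orders sum to 1 (valence 4) → 3 H
  atom 2: C, bond orders sum to 2 (valence 4) → 2 H
  atom 3: C, bond orders sum to 4 (valence 4) → 0 H
  atom 4: C, bond orders sum to 4 (valence 4) → 0 H
  atom 5: C, bond orders sum to 3 (valence 4) → 1 H
  atom 6: O, bond orders sum to 2 (valence 2) → 0 H
  atom 7: C, bond orders sum to 3 (valence 4) → 1 H
  atom 8: C, bond orders sum to 3 (valence 4) → 1 H
  atom 9: C, bond orders sum to 3 (valence 4) → 1 H
  atom 10: C, bond orders sum to 3 (valence 4) → 1 H
Total hydrogens: 10.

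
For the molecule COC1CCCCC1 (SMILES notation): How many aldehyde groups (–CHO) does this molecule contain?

Scan the SMILES for the aldehyde motif — none present.
Groups that are present: 1 ether.

0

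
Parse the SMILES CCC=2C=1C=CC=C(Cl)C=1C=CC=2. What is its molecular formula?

C12H11Cl

Walk through each heavy atom and fill implicit hydrogens from standard valence (C 4, N 3, O 2, S 2, halogen 1):
  atom 1: C, bond orders sum to 1 (valence 4) → 3 H
  atom 2: C, bond orders sum to 2 (valence 4) → 2 H
  atom 3: C, bond orders sum to 4 (valence 4) → 0 H
  atom 4: C, bond orders sum to 4 (valence 4) → 0 H
  atom 5: C, bond orders sum to 3 (valence 4) → 1 H
  atom 6: C, bond orders sum to 3 (valence 4) → 1 H
  atom 7: C, bond orders sum to 3 (valence 4) → 1 H
  atom 8: C, bond orders sum to 4 (valence 4) → 0 H
  atom 9: Cl (halogen, monovalent) → 0 H
  atom 10: C, bond orders sum to 4 (valence 4) → 0 H
  atom 11: C, bond orders sum to 3 (valence 4) → 1 H
  atom 12: C, bond orders sum to 3 (valence 4) → 1 H
  atom 13: C, bond orders sum to 3 (valence 4) → 1 H
Totals → C:12, H:11, Cl:1.
In Hill order: C12H11Cl.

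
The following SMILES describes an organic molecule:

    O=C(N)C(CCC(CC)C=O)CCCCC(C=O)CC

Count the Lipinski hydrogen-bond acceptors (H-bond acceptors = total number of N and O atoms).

4

N atoms: 1; O atoms: 3.
Lipinski HBA = 1 + 3 = 4.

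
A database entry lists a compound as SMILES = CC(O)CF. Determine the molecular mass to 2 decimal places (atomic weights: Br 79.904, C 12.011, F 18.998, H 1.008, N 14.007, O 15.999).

78.09 g/mol

First, the molecular formula is C3H7FO (counting implicit H from valence).
  C: 3 × 12.011 = 36.033
  F: 1 × 18.998 = 18.998
  H: 7 × 1.008 = 7.056
  O: 1 × 15.999 = 15.999
Sum: 3×12.011 + 1×18.998 + 7×1.008 + 1×15.999 = 78.086 → 78.09 g/mol.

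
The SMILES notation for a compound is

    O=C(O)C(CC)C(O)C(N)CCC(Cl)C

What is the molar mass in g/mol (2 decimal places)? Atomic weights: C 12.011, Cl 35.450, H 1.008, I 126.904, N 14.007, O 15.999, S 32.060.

First, the molecular formula is C10H20ClNO3 (counting implicit H from valence).
  C: 10 × 12.011 = 120.110
  Cl: 1 × 35.450 = 35.450
  H: 20 × 1.008 = 20.160
  N: 1 × 14.007 = 14.007
  O: 3 × 15.999 = 47.997
Sum: 10×12.011 + 1×35.450 + 20×1.008 + 1×14.007 + 3×15.999 = 237.724 → 237.72 g/mol.

237.72 g/mol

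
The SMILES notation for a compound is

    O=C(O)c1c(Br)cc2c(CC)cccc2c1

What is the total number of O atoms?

2

Scan the SMILES for O atoms (remember two-letter symbols like Cl and Br are single atoms).
Oxygen count: 2.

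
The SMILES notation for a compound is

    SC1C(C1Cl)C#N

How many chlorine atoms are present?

1

Scan the SMILES for Cl atoms (remember two-letter symbols like Cl and Br are single atoms).
Chlorine count: 1.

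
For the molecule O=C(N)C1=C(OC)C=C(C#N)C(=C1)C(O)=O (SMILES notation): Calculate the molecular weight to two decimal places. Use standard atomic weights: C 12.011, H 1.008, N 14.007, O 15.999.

First, the molecular formula is C10H8N2O4 (counting implicit H from valence).
  C: 10 × 12.011 = 120.110
  H: 8 × 1.008 = 8.064
  N: 2 × 14.007 = 28.014
  O: 4 × 15.999 = 63.996
Sum: 10×12.011 + 8×1.008 + 2×14.007 + 4×15.999 = 220.184 → 220.18 g/mol.

220.18 g/mol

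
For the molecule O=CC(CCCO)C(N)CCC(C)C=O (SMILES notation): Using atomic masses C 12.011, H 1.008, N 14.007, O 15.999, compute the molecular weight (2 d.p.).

215.29 g/mol

First, the molecular formula is C11H21NO3 (counting implicit H from valence).
  C: 11 × 12.011 = 132.121
  H: 21 × 1.008 = 21.168
  N: 1 × 14.007 = 14.007
  O: 3 × 15.999 = 47.997
Sum: 11×12.011 + 21×1.008 + 1×14.007 + 3×15.999 = 215.293 → 215.29 g/mol.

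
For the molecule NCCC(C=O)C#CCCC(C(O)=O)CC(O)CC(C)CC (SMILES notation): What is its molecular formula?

C17H29NO4

Walk through each heavy atom and fill implicit hydrogens from standard valence (C 4, N 3, O 2, S 2, halogen 1):
  atom 1: N, bond orders sum to 1 (valence 3) → 2 H
  atom 2: C, bond orders sum to 2 (valence 4) → 2 H
  atom 3: C, bond orders sum to 2 (valence 4) → 2 H
  atom 4: C, bond orders sum to 3 (valence 4) → 1 H
  atom 5: C, bond orders sum to 3 (valence 4) → 1 H
  atom 6: O, bond orders sum to 2 (valence 2) → 0 H
  atom 7: C, bond orders sum to 4 (valence 4) → 0 H
  atom 8: C, bond orders sum to 4 (valence 4) → 0 H
  atom 9: C, bond orders sum to 2 (valence 4) → 2 H
  atom 10: C, bond orders sum to 2 (valence 4) → 2 H
  atom 11: C, bond orders sum to 3 (valence 4) → 1 H
  atom 12: C, bond orders sum to 4 (valence 4) → 0 H
  atom 13: O, bond orders sum to 1 (valence 2) → 1 H
  atom 14: O, bond orders sum to 2 (valence 2) → 0 H
  atom 15: C, bond orders sum to 2 (valence 4) → 2 H
  atom 16: C, bond orders sum to 3 (valence 4) → 1 H
  atom 17: O, bond orders sum to 1 (valence 2) → 1 H
  atom 18: C, bond orders sum to 2 (valence 4) → 2 H
  atom 19: C, bond orders sum to 3 (valence 4) → 1 H
  atom 20: C, bond orders sum to 1 (valence 4) → 3 H
  atom 21: C, bond orders sum to 2 (valence 4) → 2 H
  atom 22: C, bond orders sum to 1 (valence 4) → 3 H
Totals → C:17, H:29, N:1, O:4.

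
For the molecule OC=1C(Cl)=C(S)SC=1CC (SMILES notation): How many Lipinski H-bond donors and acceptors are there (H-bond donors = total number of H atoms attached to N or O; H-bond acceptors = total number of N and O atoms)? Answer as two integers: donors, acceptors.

1, 1

Donors: find every N or O and count the H atoms it carries.
  atom 1 (O): bond orders sum to 1 → 1 H
Lipinski HBD = 1.
Acceptors: N atoms = 0, O atoms = 1 → HBA = 1.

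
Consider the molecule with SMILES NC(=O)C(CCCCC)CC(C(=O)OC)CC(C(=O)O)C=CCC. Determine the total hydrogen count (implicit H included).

31

Walk through each heavy atom and fill implicit hydrogens from standard valence (C 4, N 3, O 2, S 2, halogen 1):
  atom 1: N, bond orders sum to 1 (valence 3) → 2 H
  atom 2: C, bond orders sum to 4 (valence 4) → 0 H
  atom 3: O, bond orders sum to 2 (valence 2) → 0 H
  atom 4: C, bond orders sum to 3 (valence 4) → 1 H
  atom 5: C, bond orders sum to 2 (valence 4) → 2 H
  atom 6: C, bond orders sum to 2 (valence 4) → 2 H
  atom 7: C, bond orders sum to 2 (valence 4) → 2 H
  atom 8: C, bond orders sum to 2 (valence 4) → 2 H
  atom 9: C, bond orders sum to 1 (valence 4) → 3 H
  atom 10: C, bond orders sum to 2 (valence 4) → 2 H
  atom 11: C, bond orders sum to 3 (valence 4) → 1 H
  atom 12: C, bond orders sum to 4 (valence 4) → 0 H
  atom 13: O, bond orders sum to 2 (valence 2) → 0 H
  atom 14: O, bond orders sum to 2 (valence 2) → 0 H
  atom 15: C, bond orders sum to 1 (valence 4) → 3 H
  atom 16: C, bond orders sum to 2 (valence 4) → 2 H
  atom 17: C, bond orders sum to 3 (valence 4) → 1 H
  atom 18: C, bond orders sum to 4 (valence 4) → 0 H
  atom 19: O, bond orders sum to 2 (valence 2) → 0 H
  atom 20: O, bond orders sum to 1 (valence 2) → 1 H
  atom 21: C, bond orders sum to 3 (valence 4) → 1 H
  atom 22: C, bond orders sum to 3 (valence 4) → 1 H
  atom 23: C, bond orders sum to 2 (valence 4) → 2 H
  atom 24: C, bond orders sum to 1 (valence 4) → 3 H
Total hydrogens: 31.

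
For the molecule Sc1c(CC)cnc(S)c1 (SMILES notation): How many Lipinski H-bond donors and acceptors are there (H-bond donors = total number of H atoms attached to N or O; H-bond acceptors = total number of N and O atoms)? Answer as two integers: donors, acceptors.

0, 1

Donors: find every N or O and count the H atoms it carries.
  atom 7 (N): bond orders sum to 3 → 0 H
Lipinski HBD = 0.
Acceptors: N atoms = 1, O atoms = 0 → HBA = 1.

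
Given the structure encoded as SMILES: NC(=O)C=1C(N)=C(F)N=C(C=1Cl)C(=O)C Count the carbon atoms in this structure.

8

Count every carbon token in the SMILES (each C, including those in ring-closure positions and inside branches).
Carbon count: 8.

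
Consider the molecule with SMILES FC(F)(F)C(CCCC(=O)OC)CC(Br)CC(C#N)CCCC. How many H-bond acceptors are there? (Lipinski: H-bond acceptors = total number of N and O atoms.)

N atoms: 1; O atoms: 2.
Lipinski HBA = 1 + 2 = 3.

3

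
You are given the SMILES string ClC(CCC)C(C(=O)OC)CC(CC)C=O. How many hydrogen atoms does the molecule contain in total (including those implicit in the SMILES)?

Walk through each heavy atom and fill implicit hydrogens from standard valence (C 4, N 3, O 2, S 2, halogen 1):
  atom 1: Cl (halogen, monovalent) → 0 H
  atom 2: C, bond orders sum to 3 (valence 4) → 1 H
  atom 3: C, bond orders sum to 2 (valence 4) → 2 H
  atom 4: C, bond orders sum to 2 (valence 4) → 2 H
  atom 5: C, bond orders sum to 1 (valence 4) → 3 H
  atom 6: C, bond orders sum to 3 (valence 4) → 1 H
  atom 7: C, bond orders sum to 4 (valence 4) → 0 H
  atom 8: O, bond orders sum to 2 (valence 2) → 0 H
  atom 9: O, bond orders sum to 2 (valence 2) → 0 H
  atom 10: C, bond orders sum to 1 (valence 4) → 3 H
  atom 11: C, bond orders sum to 2 (valence 4) → 2 H
  atom 12: C, bond orders sum to 3 (valence 4) → 1 H
  atom 13: C, bond orders sum to 2 (valence 4) → 2 H
  atom 14: C, bond orders sum to 1 (valence 4) → 3 H
  atom 15: C, bond orders sum to 3 (valence 4) → 1 H
  atom 16: O, bond orders sum to 2 (valence 2) → 0 H
Total hydrogens: 21.

21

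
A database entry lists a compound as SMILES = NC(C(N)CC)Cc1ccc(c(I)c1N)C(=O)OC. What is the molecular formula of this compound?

Walk through each heavy atom and fill implicit hydrogens from standard valence (C 4, N 3, O 2, S 2, halogen 1); for lowercase aromatic atoms, an aromatic c carries 1 H when it has two neighbours and 0 H with three, and aromatic n carries 0 H:
  atom 1: N, bond orders sum to 1 (valence 3) → 2 H
  atom 2: C, bond orders sum to 3 (valence 4) → 1 H
  atom 3: C, bond orders sum to 3 (valence 4) → 1 H
  atom 4: N, bond orders sum to 1 (valence 3) → 2 H
  atom 5: C, bond orders sum to 2 (valence 4) → 2 H
  atom 6: C, bond orders sum to 1 (valence 4) → 3 H
  atom 7: C, bond orders sum to 2 (valence 4) → 2 H
  atom 8: aromatic c, 3 neighbours → 0 H
  atom 9: aromatic c, 2 neighbours → 1 H
  atom 10: aromatic c, 2 neighbours → 1 H
  atom 11: aromatic c, 3 neighbours → 0 H
  atom 12: aromatic c, 3 neighbours → 0 H
  atom 13: I (halogen, monovalent) → 0 H
  atom 14: aromatic c, 3 neighbours → 0 H
  atom 15: N, bond orders sum to 1 (valence 3) → 2 H
  atom 16: C, bond orders sum to 4 (valence 4) → 0 H
  atom 17: O, bond orders sum to 2 (valence 2) → 0 H
  atom 18: O, bond orders sum to 2 (valence 2) → 0 H
  atom 19: C, bond orders sum to 1 (valence 4) → 3 H
Totals → C:13, H:20, I:1, N:3, O:2.
In Hill order: C13H20IN3O2.

C13H20IN3O2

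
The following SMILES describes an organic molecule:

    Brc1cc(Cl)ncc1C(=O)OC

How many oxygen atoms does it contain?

2

Scan the SMILES for O atoms (remember two-letter symbols like Cl and Br are single atoms).
Oxygen count: 2.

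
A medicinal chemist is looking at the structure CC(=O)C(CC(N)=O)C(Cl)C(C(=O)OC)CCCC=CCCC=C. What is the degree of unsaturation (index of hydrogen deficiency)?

5

Molecular formula: C18H28ClNO4.
DoU = (2C + 2 + N − H − X) / 2, where X is the halogen count and O/S are ignored.
    = (2·18 + 2 + 1 − 28 − 1) / 2 = 10 / 2 = 5.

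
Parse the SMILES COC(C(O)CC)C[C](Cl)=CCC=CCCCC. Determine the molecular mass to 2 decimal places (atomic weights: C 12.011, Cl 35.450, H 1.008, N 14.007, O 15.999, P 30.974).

274.83 g/mol

First, the molecular formula is C15H27ClO2 (counting implicit H from valence).
  C: 15 × 12.011 = 180.165
  Cl: 1 × 35.450 = 35.450
  H: 27 × 1.008 = 27.216
  O: 2 × 15.999 = 31.998
Sum: 15×12.011 + 1×35.450 + 27×1.008 + 2×15.999 = 274.829 → 274.83 g/mol.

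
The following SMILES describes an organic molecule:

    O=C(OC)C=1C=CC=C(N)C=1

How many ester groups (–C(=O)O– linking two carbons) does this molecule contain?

The ester motif appears at heavy-atom position 2 in the SMILES.
Other groups present: 1 primary amine.
Ester count: 1.

1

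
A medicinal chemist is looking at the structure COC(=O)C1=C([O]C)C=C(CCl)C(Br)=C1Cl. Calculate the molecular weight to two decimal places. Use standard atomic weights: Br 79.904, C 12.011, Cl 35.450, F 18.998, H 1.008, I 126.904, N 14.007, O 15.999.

First, the molecular formula is C10H9BrCl2O3 (counting implicit H from valence).
  Br: 1 × 79.904 = 79.904
  C: 10 × 12.011 = 120.110
  Cl: 2 × 35.450 = 70.900
  H: 9 × 1.008 = 9.072
  O: 3 × 15.999 = 47.997
Sum: 1×79.904 + 10×12.011 + 2×35.450 + 9×1.008 + 3×15.999 = 327.983 → 327.98 g/mol.

327.98 g/mol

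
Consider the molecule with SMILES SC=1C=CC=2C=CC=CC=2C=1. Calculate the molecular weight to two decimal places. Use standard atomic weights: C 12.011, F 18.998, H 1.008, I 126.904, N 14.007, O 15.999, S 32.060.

First, the molecular formula is C10H8S (counting implicit H from valence).
  C: 10 × 12.011 = 120.110
  H: 8 × 1.008 = 8.064
  S: 1 × 32.060 = 32.060
Sum: 10×12.011 + 8×1.008 + 1×32.060 = 160.234 → 160.23 g/mol.

160.23 g/mol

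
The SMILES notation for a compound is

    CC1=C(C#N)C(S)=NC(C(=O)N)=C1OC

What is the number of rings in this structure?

In SMILES, each pair of matching ring-closure digits denotes one ring-closing bond; the number of such bonds equals the number of independent rings.
Ring-closure bonds here: 1.

1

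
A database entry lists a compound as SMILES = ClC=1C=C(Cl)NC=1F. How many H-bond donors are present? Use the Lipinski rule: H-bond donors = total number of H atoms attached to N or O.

Donors: find every N or O and count the H atoms it carries.
  atom 6 (N): bond orders sum to 2 → 1 H
Lipinski HBD = 1.

1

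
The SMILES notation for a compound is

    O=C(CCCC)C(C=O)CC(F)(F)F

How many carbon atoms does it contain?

9

Count every carbon token in the SMILES (each C, including those in ring-closure positions and inside branches).
Carbon count: 9.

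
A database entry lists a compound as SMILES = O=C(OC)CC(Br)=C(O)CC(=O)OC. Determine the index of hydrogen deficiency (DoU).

Degree of unsaturation = (number of rings) + (number of π bonds).
Ring closures in the SMILES: 0.
π bonds: 3 double bonds (each 1 DoU) → 3 DoU from unsaturation.
Total DoU = 0 + 3 = 3.

3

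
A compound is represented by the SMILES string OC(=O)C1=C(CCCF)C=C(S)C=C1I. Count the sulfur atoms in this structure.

Scan the SMILES for S atoms (remember two-letter symbols like Cl and Br are single atoms).
Sulfur count: 1.

1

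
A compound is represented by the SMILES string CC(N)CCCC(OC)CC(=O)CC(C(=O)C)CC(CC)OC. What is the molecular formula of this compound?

C18H35NO4

Walk through each heavy atom and fill implicit hydrogens from standard valence (C 4, N 3, O 2, S 2, halogen 1):
  atom 1: C, bond orders sum to 1 (valence 4) → 3 H
  atom 2: C, bond orders sum to 3 (valence 4) → 1 H
  atom 3: N, bond orders sum to 1 (valence 3) → 2 H
  atom 4: C, bond orders sum to 2 (valence 4) → 2 H
  atom 5: C, bond orders sum to 2 (valence 4) → 2 H
  atom 6: C, bond orders sum to 2 (valence 4) → 2 H
  atom 7: C, bond orders sum to 3 (valence 4) → 1 H
  atom 8: O, bond orders sum to 2 (valence 2) → 0 H
  atom 9: C, bond orders sum to 1 (valence 4) → 3 H
  atom 10: C, bond orders sum to 2 (valence 4) → 2 H
  atom 11: C, bond orders sum to 4 (valence 4) → 0 H
  atom 12: O, bond orders sum to 2 (valence 2) → 0 H
  atom 13: C, bond orders sum to 2 (valence 4) → 2 H
  atom 14: C, bond orders sum to 3 (valence 4) → 1 H
  atom 15: C, bond orders sum to 4 (valence 4) → 0 H
  atom 16: O, bond orders sum to 2 (valence 2) → 0 H
  atom 17: C, bond orders sum to 1 (valence 4) → 3 H
  atom 18: C, bond orders sum to 2 (valence 4) → 2 H
  atom 19: C, bond orders sum to 3 (valence 4) → 1 H
  atom 20: C, bond orders sum to 2 (valence 4) → 2 H
  atom 21: C, bond orders sum to 1 (valence 4) → 3 H
  atom 22: O, bond orders sum to 2 (valence 2) → 0 H
  atom 23: C, bond orders sum to 1 (valence 4) → 3 H
Totals → C:18, H:35, N:1, O:4.
In Hill order: C18H35NO4.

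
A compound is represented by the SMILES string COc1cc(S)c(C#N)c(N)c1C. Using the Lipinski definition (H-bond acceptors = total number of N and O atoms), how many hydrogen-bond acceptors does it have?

3

N atoms: 2; O atoms: 1.
Lipinski HBA = 2 + 1 = 3.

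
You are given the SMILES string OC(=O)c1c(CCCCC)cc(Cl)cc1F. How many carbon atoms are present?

Count every carbon token in the SMILES (each C, including those in ring-closure positions and inside branches).
Carbon count: 12.

12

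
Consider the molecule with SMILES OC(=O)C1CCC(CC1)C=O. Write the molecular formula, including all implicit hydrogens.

C8H12O3

Walk through each heavy atom and fill implicit hydrogens from standard valence (C 4, N 3, O 2, S 2, halogen 1):
  atom 1: O, bond orders sum to 1 (valence 2) → 1 H
  atom 2: C, bond orders sum to 4 (valence 4) → 0 H
  atom 3: O, bond orders sum to 2 (valence 2) → 0 H
  atom 4: C, bond orders sum to 3 (valence 4) → 1 H
  atom 5: C, bond orders sum to 2 (valence 4) → 2 H
  atom 6: C, bond orders sum to 2 (valence 4) → 2 H
  atom 7: C, bond orders sum to 3 (valence 4) → 1 H
  atom 8: C, bond orders sum to 2 (valence 4) → 2 H
  atom 9: C, bond orders sum to 2 (valence 4) → 2 H
  atom 10: C, bond orders sum to 3 (valence 4) → 1 H
  atom 11: O, bond orders sum to 2 (valence 2) → 0 H
Totals → C:8, H:12, O:3.
In Hill order: C8H12O3.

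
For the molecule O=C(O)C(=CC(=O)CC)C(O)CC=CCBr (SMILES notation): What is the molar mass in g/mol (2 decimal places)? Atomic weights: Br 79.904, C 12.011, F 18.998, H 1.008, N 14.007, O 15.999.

291.14 g/mol

First, the molecular formula is C11H15BrO4 (counting implicit H from valence).
  Br: 1 × 79.904 = 79.904
  C: 11 × 12.011 = 132.121
  H: 15 × 1.008 = 15.120
  O: 4 × 15.999 = 63.996
Sum: 1×79.904 + 11×12.011 + 15×1.008 + 4×15.999 = 291.141 → 291.14 g/mol.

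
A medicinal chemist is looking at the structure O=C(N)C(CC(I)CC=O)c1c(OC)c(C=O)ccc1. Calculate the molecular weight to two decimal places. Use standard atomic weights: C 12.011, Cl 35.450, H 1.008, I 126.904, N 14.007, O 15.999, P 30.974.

389.19 g/mol

First, the molecular formula is C14H16INO4 (counting implicit H from valence).
  C: 14 × 12.011 = 168.154
  H: 16 × 1.008 = 16.128
  I: 1 × 126.904 = 126.904
  N: 1 × 14.007 = 14.007
  O: 4 × 15.999 = 63.996
Sum: 14×12.011 + 16×1.008 + 1×126.904 + 1×14.007 + 4×15.999 = 389.189 → 389.19 g/mol.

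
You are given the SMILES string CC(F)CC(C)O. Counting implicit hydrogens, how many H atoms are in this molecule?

11

Walk through each heavy atom and fill implicit hydrogens from standard valence (C 4, N 3, O 2, S 2, halogen 1):
  atom 1: C, bond orders sum to 1 (valence 4) → 3 H
  atom 2: C, bond orders sum to 3 (valence 4) → 1 H
  atom 3: F (halogen, monovalent) → 0 H
  atom 4: C, bond orders sum to 2 (valence 4) → 2 H
  atom 5: C, bond orders sum to 3 (valence 4) → 1 H
  atom 6: C, bond orders sum to 1 (valence 4) → 3 H
  atom 7: O, bond orders sum to 1 (valence 2) → 1 H
Total hydrogens: 11.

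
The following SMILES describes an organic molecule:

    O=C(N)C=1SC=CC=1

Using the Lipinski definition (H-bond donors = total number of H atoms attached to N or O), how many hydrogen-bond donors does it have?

2

Donors: find every N or O and count the H atoms it carries.
  atom 1 (O): bond orders sum to 2 → 0 H
  atom 3 (N): bond orders sum to 1 → 2 H
Lipinski HBD = 2.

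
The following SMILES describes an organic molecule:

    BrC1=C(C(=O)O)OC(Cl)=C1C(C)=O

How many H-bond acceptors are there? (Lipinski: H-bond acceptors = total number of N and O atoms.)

4

N atoms: 0; O atoms: 4.
Lipinski HBA = 0 + 4 = 4.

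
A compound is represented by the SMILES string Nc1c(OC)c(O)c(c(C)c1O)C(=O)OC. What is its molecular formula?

Walk through each heavy atom and fill implicit hydrogens from standard valence (C 4, N 3, O 2, S 2, halogen 1); for lowercase aromatic atoms, an aromatic c carries 1 H when it has two neighbours and 0 H with three, and aromatic n carries 0 H:
  atom 1: N, bond orders sum to 1 (valence 3) → 2 H
  atom 2: aromatic c, 3 neighbours → 0 H
  atom 3: aromatic c, 3 neighbours → 0 H
  atom 4: O, bond orders sum to 2 (valence 2) → 0 H
  atom 5: C, bond orders sum to 1 (valence 4) → 3 H
  atom 6: aromatic c, 3 neighbours → 0 H
  atom 7: O, bond orders sum to 1 (valence 2) → 1 H
  atom 8: aromatic c, 3 neighbours → 0 H
  atom 9: aromatic c, 3 neighbours → 0 H
  atom 10: C, bond orders sum to 1 (valence 4) → 3 H
  atom 11: aromatic c, 3 neighbours → 0 H
  atom 12: O, bond orders sum to 1 (valence 2) → 1 H
  atom 13: C, bond orders sum to 4 (valence 4) → 0 H
  atom 14: O, bond orders sum to 2 (valence 2) → 0 H
  atom 15: O, bond orders sum to 2 (valence 2) → 0 H
  atom 16: C, bond orders sum to 1 (valence 4) → 3 H
Totals → C:10, H:13, N:1, O:5.
In Hill order: C10H13NO5.

C10H13NO5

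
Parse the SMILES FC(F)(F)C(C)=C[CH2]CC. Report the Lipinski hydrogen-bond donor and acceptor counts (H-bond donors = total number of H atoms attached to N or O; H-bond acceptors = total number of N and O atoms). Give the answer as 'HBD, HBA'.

Donors: find every N or O and count the H atoms it carries.
  (no N or O atoms present)
Lipinski HBD = 0.
Acceptors: N atoms = 0, O atoms = 0 → HBA = 0.

0, 0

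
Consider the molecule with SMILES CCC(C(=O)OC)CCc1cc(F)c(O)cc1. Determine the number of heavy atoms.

17

Every atom symbol written in the SMILES (organic subset) is one heavy atom; implicit H are not written.
Heavy atoms by element → C:13, F:1, O:3.
Total: 17.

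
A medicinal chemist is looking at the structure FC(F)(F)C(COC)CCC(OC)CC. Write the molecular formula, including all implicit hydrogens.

Walk through each heavy atom and fill implicit hydrogens from standard valence (C 4, N 3, O 2, S 2, halogen 1):
  atom 1: F (halogen, monovalent) → 0 H
  atom 2: C, bond orders sum to 4 (valence 4) → 0 H
  atom 3: F (halogen, monovalent) → 0 H
  atom 4: F (halogen, monovalent) → 0 H
  atom 5: C, bond orders sum to 3 (valence 4) → 1 H
  atom 6: C, bond orders sum to 2 (valence 4) → 2 H
  atom 7: O, bond orders sum to 2 (valence 2) → 0 H
  atom 8: C, bond orders sum to 1 (valence 4) → 3 H
  atom 9: C, bond orders sum to 2 (valence 4) → 2 H
  atom 10: C, bond orders sum to 2 (valence 4) → 2 H
  atom 11: C, bond orders sum to 3 (valence 4) → 1 H
  atom 12: O, bond orders sum to 2 (valence 2) → 0 H
  atom 13: C, bond orders sum to 1 (valence 4) → 3 H
  atom 14: C, bond orders sum to 2 (valence 4) → 2 H
  atom 15: C, bond orders sum to 1 (valence 4) → 3 H
Totals → C:10, H:19, F:3, O:2.

C10H19F3O2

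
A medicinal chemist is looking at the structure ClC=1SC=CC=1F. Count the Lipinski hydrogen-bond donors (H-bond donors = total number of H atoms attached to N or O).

0

Donors: find every N or O and count the H atoms it carries.
  (no N or O atoms present)
Lipinski HBD = 0.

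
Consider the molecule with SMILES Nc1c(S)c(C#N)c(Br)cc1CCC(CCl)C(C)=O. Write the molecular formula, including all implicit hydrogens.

C13H14BrClN2OS

Walk through each heavy atom and fill implicit hydrogens from standard valence (C 4, N 3, O 2, S 2, halogen 1); for lowercase aromatic atoms, an aromatic c carries 1 H when it has two neighbours and 0 H with three, and aromatic n carries 0 H:
  atom 1: N, bond orders sum to 1 (valence 3) → 2 H
  atom 2: aromatic c, 3 neighbours → 0 H
  atom 3: aromatic c, 3 neighbours → 0 H
  atom 4: S, bond orders sum to 1 (valence 2) → 1 H
  atom 5: aromatic c, 3 neighbours → 0 H
  atom 6: C, bond orders sum to 4 (valence 4) → 0 H
  atom 7: N, bond orders sum to 3 (valence 3) → 0 H
  atom 8: aromatic c, 3 neighbours → 0 H
  atom 9: Br (halogen, monovalent) → 0 H
  atom 10: aromatic c, 2 neighbours → 1 H
  atom 11: aromatic c, 3 neighbours → 0 H
  atom 12: C, bond orders sum to 2 (valence 4) → 2 H
  atom 13: C, bond orders sum to 2 (valence 4) → 2 H
  atom 14: C, bond orders sum to 3 (valence 4) → 1 H
  atom 15: C, bond orders sum to 2 (valence 4) → 2 H
  atom 16: Cl (halogen, monovalent) → 0 H
  atom 17: C, bond orders sum to 4 (valence 4) → 0 H
  atom 18: C, bond orders sum to 1 (valence 4) → 3 H
  atom 19: O, bond orders sum to 2 (valence 2) → 0 H
Totals → C:13, H:14, Br:1, Cl:1, N:2, O:1, S:1.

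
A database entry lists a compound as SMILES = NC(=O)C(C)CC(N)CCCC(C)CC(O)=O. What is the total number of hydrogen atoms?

Walk through each heavy atom and fill implicit hydrogens from standard valence (C 4, N 3, O 2, S 2, halogen 1):
  atom 1: N, bond orders sum to 1 (valence 3) → 2 H
  atom 2: C, bond orders sum to 4 (valence 4) → 0 H
  atom 3: O, bond orders sum to 2 (valence 2) → 0 H
  atom 4: C, bond orders sum to 3 (valence 4) → 1 H
  atom 5: C, bond orders sum to 1 (valence 4) → 3 H
  atom 6: C, bond orders sum to 2 (valence 4) → 2 H
  atom 7: C, bond orders sum to 3 (valence 4) → 1 H
  atom 8: N, bond orders sum to 1 (valence 3) → 2 H
  atom 9: C, bond orders sum to 2 (valence 4) → 2 H
  atom 10: C, bond orders sum to 2 (valence 4) → 2 H
  atom 11: C, bond orders sum to 2 (valence 4) → 2 H
  atom 12: C, bond orders sum to 3 (valence 4) → 1 H
  atom 13: C, bond orders sum to 1 (valence 4) → 3 H
  atom 14: C, bond orders sum to 2 (valence 4) → 2 H
  atom 15: C, bond orders sum to 4 (valence 4) → 0 H
  atom 16: O, bond orders sum to 1 (valence 2) → 1 H
  atom 17: O, bond orders sum to 2 (valence 2) → 0 H
Total hydrogens: 24.

24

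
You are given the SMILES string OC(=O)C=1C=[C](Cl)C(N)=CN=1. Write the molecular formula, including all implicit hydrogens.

C6H5ClN2O2

Walk through each heavy atom and fill implicit hydrogens from standard valence (C 4, N 3, O 2, S 2, halogen 1):
  atom 1: O, bond orders sum to 1 (valence 2) → 1 H
  atom 2: C, bond orders sum to 4 (valence 4) → 0 H
  atom 3: O, bond orders sum to 2 (valence 2) → 0 H
  atom 4: C, bond orders sum to 4 (valence 4) → 0 H
  atom 5: C, bond orders sum to 3 (valence 4) → 1 H
  atom 6: C with explicit H count 0
  atom 7: Cl (halogen, monovalent) → 0 H
  atom 8: C, bond orders sum to 4 (valence 4) → 0 H
  atom 9: N, bond orders sum to 1 (valence 3) → 2 H
  atom 10: C, bond orders sum to 3 (valence 4) → 1 H
  atom 11: N, bond orders sum to 3 (valence 3) → 0 H
Totals → C:6, H:5, Cl:1, N:2, O:2.
In Hill order: C6H5ClN2O2.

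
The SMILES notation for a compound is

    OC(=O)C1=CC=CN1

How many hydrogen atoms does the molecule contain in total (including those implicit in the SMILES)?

5

Walk through each heavy atom and fill implicit hydrogens from standard valence (C 4, N 3, O 2, S 2, halogen 1):
  atom 1: O, bond orders sum to 1 (valence 2) → 1 H
  atom 2: C, bond orders sum to 4 (valence 4) → 0 H
  atom 3: O, bond orders sum to 2 (valence 2) → 0 H
  atom 4: C, bond orders sum to 4 (valence 4) → 0 H
  atom 5: C, bond orders sum to 3 (valence 4) → 1 H
  atom 6: C, bond orders sum to 3 (valence 4) → 1 H
  atom 7: C, bond orders sum to 3 (valence 4) → 1 H
  atom 8: N, bond orders sum to 2 (valence 3) → 1 H
Total hydrogens: 5.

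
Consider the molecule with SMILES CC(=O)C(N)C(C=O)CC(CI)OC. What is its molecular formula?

C9H16INO3

Walk through each heavy atom and fill implicit hydrogens from standard valence (C 4, N 3, O 2, S 2, halogen 1):
  atom 1: C, bond orders sum to 1 (valence 4) → 3 H
  atom 2: C, bond orders sum to 4 (valence 4) → 0 H
  atom 3: O, bond orders sum to 2 (valence 2) → 0 H
  atom 4: C, bond orders sum to 3 (valence 4) → 1 H
  atom 5: N, bond orders sum to 1 (valence 3) → 2 H
  atom 6: C, bond orders sum to 3 (valence 4) → 1 H
  atom 7: C, bond orders sum to 3 (valence 4) → 1 H
  atom 8: O, bond orders sum to 2 (valence 2) → 0 H
  atom 9: C, bond orders sum to 2 (valence 4) → 2 H
  atom 10: C, bond orders sum to 3 (valence 4) → 1 H
  atom 11: C, bond orders sum to 2 (valence 4) → 2 H
  atom 12: I (halogen, monovalent) → 0 H
  atom 13: O, bond orders sum to 2 (valence 2) → 0 H
  atom 14: C, bond orders sum to 1 (valence 4) → 3 H
Totals → C:9, H:16, I:1, N:1, O:3.
In Hill order: C9H16INO3.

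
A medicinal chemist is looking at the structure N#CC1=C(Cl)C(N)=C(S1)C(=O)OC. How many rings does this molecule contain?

In SMILES, each pair of matching ring-closure digits denotes one ring-closing bond; the number of such bonds equals the number of independent rings.
Ring-closure bonds here: 1.

1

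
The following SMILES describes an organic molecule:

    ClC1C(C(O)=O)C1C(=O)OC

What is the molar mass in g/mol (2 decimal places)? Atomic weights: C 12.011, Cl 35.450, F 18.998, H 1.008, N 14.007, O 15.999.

178.57 g/mol

First, the molecular formula is C6H7ClO4 (counting implicit H from valence).
  C: 6 × 12.011 = 72.066
  Cl: 1 × 35.450 = 35.450
  H: 7 × 1.008 = 7.056
  O: 4 × 15.999 = 63.996
Sum: 6×12.011 + 1×35.450 + 7×1.008 + 4×15.999 = 178.568 → 178.57 g/mol.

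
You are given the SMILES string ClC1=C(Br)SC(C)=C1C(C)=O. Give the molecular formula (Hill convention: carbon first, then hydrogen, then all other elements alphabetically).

C7H6BrClOS

Walk through each heavy atom and fill implicit hydrogens from standard valence (C 4, N 3, O 2, S 2, halogen 1):
  atom 1: Cl (halogen, monovalent) → 0 H
  atom 2: C, bond orders sum to 4 (valence 4) → 0 H
  atom 3: C, bond orders sum to 4 (valence 4) → 0 H
  atom 4: Br (halogen, monovalent) → 0 H
  atom 5: S, bond orders sum to 2 (valence 2) → 0 H
  atom 6: C, bond orders sum to 4 (valence 4) → 0 H
  atom 7: C, bond orders sum to 1 (valence 4) → 3 H
  atom 8: C, bond orders sum to 4 (valence 4) → 0 H
  atom 9: C, bond orders sum to 4 (valence 4) → 0 H
  atom 10: C, bond orders sum to 1 (valence 4) → 3 H
  atom 11: O, bond orders sum to 2 (valence 2) → 0 H
Totals → C:7, H:6, Br:1, Cl:1, O:1, S:1.
In Hill order: C7H6BrClOS.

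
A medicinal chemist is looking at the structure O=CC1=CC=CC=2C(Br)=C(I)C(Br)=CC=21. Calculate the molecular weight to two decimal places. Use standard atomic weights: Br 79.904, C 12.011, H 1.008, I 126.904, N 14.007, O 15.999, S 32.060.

439.87 g/mol

First, the molecular formula is C11H5Br2IO (counting implicit H from valence).
  Br: 2 × 79.904 = 159.808
  C: 11 × 12.011 = 132.121
  H: 5 × 1.008 = 5.040
  I: 1 × 126.904 = 126.904
  O: 1 × 15.999 = 15.999
Sum: 2×79.904 + 11×12.011 + 5×1.008 + 1×126.904 + 1×15.999 = 439.872 → 439.87 g/mol.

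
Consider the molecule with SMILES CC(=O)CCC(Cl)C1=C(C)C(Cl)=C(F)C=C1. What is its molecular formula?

Walk through each heavy atom and fill implicit hydrogens from standard valence (C 4, N 3, O 2, S 2, halogen 1):
  atom 1: C, bond orders sum to 1 (valence 4) → 3 H
  atom 2: C, bond orders sum to 4 (valence 4) → 0 H
  atom 3: O, bond orders sum to 2 (valence 2) → 0 H
  atom 4: C, bond orders sum to 2 (valence 4) → 2 H
  atom 5: C, bond orders sum to 2 (valence 4) → 2 H
  atom 6: C, bond orders sum to 3 (valence 4) → 1 H
  atom 7: Cl (halogen, monovalent) → 0 H
  atom 8: C, bond orders sum to 4 (valence 4) → 0 H
  atom 9: C, bond orders sum to 4 (valence 4) → 0 H
  atom 10: C, bond orders sum to 1 (valence 4) → 3 H
  atom 11: C, bond orders sum to 4 (valence 4) → 0 H
  atom 12: Cl (halogen, monovalent) → 0 H
  atom 13: C, bond orders sum to 4 (valence 4) → 0 H
  atom 14: F (halogen, monovalent) → 0 H
  atom 15: C, bond orders sum to 3 (valence 4) → 1 H
  atom 16: C, bond orders sum to 3 (valence 4) → 1 H
Totals → C:12, H:13, Cl:2, F:1, O:1.
In Hill order: C12H13Cl2FO.

C12H13Cl2FO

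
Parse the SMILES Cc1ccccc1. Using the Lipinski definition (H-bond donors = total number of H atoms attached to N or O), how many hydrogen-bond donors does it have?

Donors: find every N or O and count the H atoms it carries.
  (no N or O atoms present)
Lipinski HBD = 0.

0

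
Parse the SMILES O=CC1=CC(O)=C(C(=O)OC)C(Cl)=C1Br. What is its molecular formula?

Walk through each heavy atom and fill implicit hydrogens from standard valence (C 4, N 3, O 2, S 2, halogen 1):
  atom 1: O, bond orders sum to 2 (valence 2) → 0 H
  atom 2: C, bond orders sum to 3 (valence 4) → 1 H
  atom 3: C, bond orders sum to 4 (valence 4) → 0 H
  atom 4: C, bond orders sum to 3 (valence 4) → 1 H
  atom 5: C, bond orders sum to 4 (valence 4) → 0 H
  atom 6: O, bond orders sum to 1 (valence 2) → 1 H
  atom 7: C, bond orders sum to 4 (valence 4) → 0 H
  atom 8: C, bond orders sum to 4 (valence 4) → 0 H
  atom 9: O, bond orders sum to 2 (valence 2) → 0 H
  atom 10: O, bond orders sum to 2 (valence 2) → 0 H
  atom 11: C, bond orders sum to 1 (valence 4) → 3 H
  atom 12: C, bond orders sum to 4 (valence 4) → 0 H
  atom 13: Cl (halogen, monovalent) → 0 H
  atom 14: C, bond orders sum to 4 (valence 4) → 0 H
  atom 15: Br (halogen, monovalent) → 0 H
Totals → C:9, H:6, Br:1, Cl:1, O:4.

C9H6BrClO4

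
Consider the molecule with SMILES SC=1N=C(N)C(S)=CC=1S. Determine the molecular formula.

Walk through each heavy atom and fill implicit hydrogens from standard valence (C 4, N 3, O 2, S 2, halogen 1):
  atom 1: S, bond orders sum to 1 (valence 2) → 1 H
  atom 2: C, bond orders sum to 4 (valence 4) → 0 H
  atom 3: N, bond orders sum to 3 (valence 3) → 0 H
  atom 4: C, bond orders sum to 4 (valence 4) → 0 H
  atom 5: N, bond orders sum to 1 (valence 3) → 2 H
  atom 6: C, bond orders sum to 4 (valence 4) → 0 H
  atom 7: S, bond orders sum to 1 (valence 2) → 1 H
  atom 8: C, bond orders sum to 3 (valence 4) → 1 H
  atom 9: C, bond orders sum to 4 (valence 4) → 0 H
  atom 10: S, bond orders sum to 1 (valence 2) → 1 H
Totals → C:5, H:6, N:2, S:3.

C5H6N2S3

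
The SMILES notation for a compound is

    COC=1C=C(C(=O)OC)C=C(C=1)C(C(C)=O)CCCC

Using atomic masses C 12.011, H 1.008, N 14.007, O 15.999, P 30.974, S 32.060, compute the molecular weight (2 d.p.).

First, the molecular formula is C16H22O4 (counting implicit H from valence).
  C: 16 × 12.011 = 192.176
  H: 22 × 1.008 = 22.176
  O: 4 × 15.999 = 63.996
Sum: 16×12.011 + 22×1.008 + 4×15.999 = 278.348 → 278.35 g/mol.

278.35 g/mol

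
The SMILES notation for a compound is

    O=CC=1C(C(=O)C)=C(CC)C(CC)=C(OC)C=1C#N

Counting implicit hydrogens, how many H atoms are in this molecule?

17

Walk through each heavy atom and fill implicit hydrogens from standard valence (C 4, N 3, O 2, S 2, halogen 1):
  atom 1: O, bond orders sum to 2 (valence 2) → 0 H
  atom 2: C, bond orders sum to 3 (valence 4) → 1 H
  atom 3: C, bond orders sum to 4 (valence 4) → 0 H
  atom 4: C, bond orders sum to 4 (valence 4) → 0 H
  atom 5: C, bond orders sum to 4 (valence 4) → 0 H
  atom 6: O, bond orders sum to 2 (valence 2) → 0 H
  atom 7: C, bond orders sum to 1 (valence 4) → 3 H
  atom 8: C, bond orders sum to 4 (valence 4) → 0 H
  atom 9: C, bond orders sum to 2 (valence 4) → 2 H
  atom 10: C, bond orders sum to 1 (valence 4) → 3 H
  atom 11: C, bond orders sum to 4 (valence 4) → 0 H
  atom 12: C, bond orders sum to 2 (valence 4) → 2 H
  atom 13: C, bond orders sum to 1 (valence 4) → 3 H
  atom 14: C, bond orders sum to 4 (valence 4) → 0 H
  atom 15: O, bond orders sum to 2 (valence 2) → 0 H
  atom 16: C, bond orders sum to 1 (valence 4) → 3 H
  atom 17: C, bond orders sum to 4 (valence 4) → 0 H
  atom 18: C, bond orders sum to 4 (valence 4) → 0 H
  atom 19: N, bond orders sum to 3 (valence 3) → 0 H
Total hydrogens: 17.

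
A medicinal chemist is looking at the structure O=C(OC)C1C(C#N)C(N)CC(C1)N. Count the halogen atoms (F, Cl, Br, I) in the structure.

0

Scan the SMILES for the halogen motif — none present.
Groups that are present: 1 ester, 1 nitrile, 2 primary amine.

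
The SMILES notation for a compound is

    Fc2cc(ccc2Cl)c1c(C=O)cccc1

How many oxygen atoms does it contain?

Scan the SMILES for O atoms (remember two-letter symbols like Cl and Br are single atoms).
Oxygen count: 1.

1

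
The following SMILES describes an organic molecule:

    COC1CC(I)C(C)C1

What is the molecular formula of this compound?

C7H13IO

Walk through each heavy atom and fill implicit hydrogens from standard valence (C 4, N 3, O 2, S 2, halogen 1):
  atom 1: C, bond orders sum to 1 (valence 4) → 3 H
  atom 2: O, bond orders sum to 2 (valence 2) → 0 H
  atom 3: C, bond orders sum to 3 (valence 4) → 1 H
  atom 4: C, bond orders sum to 2 (valence 4) → 2 H
  atom 5: C, bond orders sum to 3 (valence 4) → 1 H
  atom 6: I (halogen, monovalent) → 0 H
  atom 7: C, bond orders sum to 3 (valence 4) → 1 H
  atom 8: C, bond orders sum to 1 (valence 4) → 3 H
  atom 9: C, bond orders sum to 2 (valence 4) → 2 H
Totals → C:7, H:13, I:1, O:1.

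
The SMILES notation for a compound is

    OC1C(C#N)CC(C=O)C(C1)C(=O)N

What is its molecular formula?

C9H12N2O3

Walk through each heavy atom and fill implicit hydrogens from standard valence (C 4, N 3, O 2, S 2, halogen 1):
  atom 1: O, bond orders sum to 1 (valence 2) → 1 H
  atom 2: C, bond orders sum to 3 (valence 4) → 1 H
  atom 3: C, bond orders sum to 3 (valence 4) → 1 H
  atom 4: C, bond orders sum to 4 (valence 4) → 0 H
  atom 5: N, bond orders sum to 3 (valence 3) → 0 H
  atom 6: C, bond orders sum to 2 (valence 4) → 2 H
  atom 7: C, bond orders sum to 3 (valence 4) → 1 H
  atom 8: C, bond orders sum to 3 (valence 4) → 1 H
  atom 9: O, bond orders sum to 2 (valence 2) → 0 H
  atom 10: C, bond orders sum to 3 (valence 4) → 1 H
  atom 11: C, bond orders sum to 2 (valence 4) → 2 H
  atom 12: C, bond orders sum to 4 (valence 4) → 0 H
  atom 13: O, bond orders sum to 2 (valence 2) → 0 H
  atom 14: N, bond orders sum to 1 (valence 3) → 2 H
Totals → C:9, H:12, N:2, O:3.
In Hill order: C9H12N2O3.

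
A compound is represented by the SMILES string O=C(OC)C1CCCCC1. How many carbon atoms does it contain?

8

Count every carbon token in the SMILES (each C, including those in ring-closure positions and inside branches).
Carbon count: 8.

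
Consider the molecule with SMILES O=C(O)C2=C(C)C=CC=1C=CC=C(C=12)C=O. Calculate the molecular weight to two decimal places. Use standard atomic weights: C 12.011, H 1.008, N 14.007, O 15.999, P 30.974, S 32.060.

214.22 g/mol

First, the molecular formula is C13H10O3 (counting implicit H from valence).
  C: 13 × 12.011 = 156.143
  H: 10 × 1.008 = 10.080
  O: 3 × 15.999 = 47.997
Sum: 13×12.011 + 10×1.008 + 3×15.999 = 214.220 → 214.22 g/mol.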